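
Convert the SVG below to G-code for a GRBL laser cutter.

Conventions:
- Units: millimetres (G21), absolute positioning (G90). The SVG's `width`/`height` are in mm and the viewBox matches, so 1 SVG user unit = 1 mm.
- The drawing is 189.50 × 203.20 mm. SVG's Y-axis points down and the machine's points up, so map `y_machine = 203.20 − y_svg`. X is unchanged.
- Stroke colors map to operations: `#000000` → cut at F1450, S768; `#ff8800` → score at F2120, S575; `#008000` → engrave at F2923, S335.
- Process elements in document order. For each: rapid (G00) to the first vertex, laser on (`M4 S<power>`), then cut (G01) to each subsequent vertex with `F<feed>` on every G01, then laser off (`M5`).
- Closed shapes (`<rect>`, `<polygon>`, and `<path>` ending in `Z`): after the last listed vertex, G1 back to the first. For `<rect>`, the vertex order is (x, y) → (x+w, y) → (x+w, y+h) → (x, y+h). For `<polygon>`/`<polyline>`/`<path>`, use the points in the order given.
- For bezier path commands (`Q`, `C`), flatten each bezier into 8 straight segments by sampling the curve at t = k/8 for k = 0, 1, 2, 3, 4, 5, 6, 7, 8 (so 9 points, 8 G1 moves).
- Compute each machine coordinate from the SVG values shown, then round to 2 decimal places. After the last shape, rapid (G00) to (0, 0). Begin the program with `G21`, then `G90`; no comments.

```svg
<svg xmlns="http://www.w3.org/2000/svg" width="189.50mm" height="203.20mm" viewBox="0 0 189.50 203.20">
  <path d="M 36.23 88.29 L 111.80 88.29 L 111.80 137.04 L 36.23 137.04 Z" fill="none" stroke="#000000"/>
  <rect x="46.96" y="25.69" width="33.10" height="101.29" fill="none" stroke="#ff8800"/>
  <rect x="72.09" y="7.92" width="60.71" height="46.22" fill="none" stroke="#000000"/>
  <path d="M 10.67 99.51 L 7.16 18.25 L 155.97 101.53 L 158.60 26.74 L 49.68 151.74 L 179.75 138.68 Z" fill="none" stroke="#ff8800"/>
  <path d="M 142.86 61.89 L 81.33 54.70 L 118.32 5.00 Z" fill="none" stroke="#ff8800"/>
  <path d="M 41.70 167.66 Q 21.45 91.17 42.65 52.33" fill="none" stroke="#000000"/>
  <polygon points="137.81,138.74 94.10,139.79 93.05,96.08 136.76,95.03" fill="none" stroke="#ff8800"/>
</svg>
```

G21
G90
G00 X36.23 Y114.91
M4 S768
G01 X111.80 Y114.91 F1450
G01 X111.80 Y66.16 F1450
G01 X36.23 Y66.16 F1450
G01 X36.23 Y114.91 F1450
M5
G00 X46.96 Y177.51
M4 S575
G01 X80.06 Y177.51 F2120
G01 X80.06 Y76.22 F2120
G01 X46.96 Y76.22 F2120
G01 X46.96 Y177.51 F2120
M5
G00 X72.09 Y195.28
M4 S768
G01 X132.80 Y195.28 F1450
G01 X132.80 Y149.06 F1450
G01 X72.09 Y149.06 F1450
G01 X72.09 Y195.28 F1450
M5
G00 X10.67 Y103.69
M4 S575
G01 X7.16 Y184.95 F2120
G01 X155.97 Y101.67 F2120
G01 X158.60 Y176.46 F2120
G01 X49.68 Y51.46 F2120
G01 X179.75 Y64.52 F2120
G01 X10.67 Y103.69 F2120
M5
G00 X142.86 Y141.31
M4 S575
G01 X81.33 Y148.50 F2120
G01 X118.32 Y198.20 F2120
G01 X142.86 Y141.31 F2120
M5
G00 X41.70 Y35.54
M4 S768
G01 X37.29 Y54.07 F1450
G01 X34.17 Y71.43 F1450
G01 X32.34 Y87.61 F1450
G01 X31.81 Y102.62 F1450
G01 X32.58 Y116.45 F1450
G01 X34.64 Y129.10 F1450
G01 X38.00 Y140.57 F1450
G01 X42.65 Y150.87 F1450
M5
G00 X137.81 Y64.46
M4 S575
G01 X94.10 Y63.41 F2120
G01 X93.05 Y107.12 F2120
G01 X136.76 Y108.17 F2120
G01 X137.81 Y64.46 F2120
M5
G00 X0.00 Y0.00

1 u = 1 mm; y_m = 203.20 − y.

[1] `<path>` rectangle, #000000→cut S768 F1450: (36.23,114.91) → (111.80,114.91) → (111.80,66.16) → (36.23,66.16) → (36.23,114.91) (closed)

[2] `<rect>` rectangle, #ff8800→score S575 F2120: (46.96,177.51) → (80.06,177.51) → (80.06,76.22) → (46.96,76.22) → (46.96,177.51) (closed)

[3] `<rect>` rectangle, #000000→cut S768 F1450: (72.09,195.28) → (132.80,195.28) → (132.80,149.06) → (72.09,149.06) → (72.09,195.28) (closed)

[4] `<path>` closed polygon, #ff8800→score S575 F2120: (10.67,103.69) → (7.16,184.95) → (155.97,101.67) → (158.60,176.46) → (49.68,51.46) → (179.75,64.52) → (10.67,103.69) (closed)

[5] `<path>` regular polygon, #ff8800→score S575 F2120: (142.86,141.31) → (81.33,148.50) → (118.32,198.20) → (142.86,141.31) (closed)

[6] `<path>` quadratic bezier, #000000→cut S768 F1450: (41.70,35.54) → (37.29,54.07) → (34.17,71.43) → (32.34,87.61) → (31.81,102.62) → (32.58,116.45) → (34.64,129.10) → (38.00,140.57) → (42.65,150.87)

[7] `<polygon>` regular polygon, #ff8800→score S575 F2120: (137.81,64.46) → (94.10,63.41) → (93.05,107.12) → (136.76,108.17) → (137.81,64.46) (closed)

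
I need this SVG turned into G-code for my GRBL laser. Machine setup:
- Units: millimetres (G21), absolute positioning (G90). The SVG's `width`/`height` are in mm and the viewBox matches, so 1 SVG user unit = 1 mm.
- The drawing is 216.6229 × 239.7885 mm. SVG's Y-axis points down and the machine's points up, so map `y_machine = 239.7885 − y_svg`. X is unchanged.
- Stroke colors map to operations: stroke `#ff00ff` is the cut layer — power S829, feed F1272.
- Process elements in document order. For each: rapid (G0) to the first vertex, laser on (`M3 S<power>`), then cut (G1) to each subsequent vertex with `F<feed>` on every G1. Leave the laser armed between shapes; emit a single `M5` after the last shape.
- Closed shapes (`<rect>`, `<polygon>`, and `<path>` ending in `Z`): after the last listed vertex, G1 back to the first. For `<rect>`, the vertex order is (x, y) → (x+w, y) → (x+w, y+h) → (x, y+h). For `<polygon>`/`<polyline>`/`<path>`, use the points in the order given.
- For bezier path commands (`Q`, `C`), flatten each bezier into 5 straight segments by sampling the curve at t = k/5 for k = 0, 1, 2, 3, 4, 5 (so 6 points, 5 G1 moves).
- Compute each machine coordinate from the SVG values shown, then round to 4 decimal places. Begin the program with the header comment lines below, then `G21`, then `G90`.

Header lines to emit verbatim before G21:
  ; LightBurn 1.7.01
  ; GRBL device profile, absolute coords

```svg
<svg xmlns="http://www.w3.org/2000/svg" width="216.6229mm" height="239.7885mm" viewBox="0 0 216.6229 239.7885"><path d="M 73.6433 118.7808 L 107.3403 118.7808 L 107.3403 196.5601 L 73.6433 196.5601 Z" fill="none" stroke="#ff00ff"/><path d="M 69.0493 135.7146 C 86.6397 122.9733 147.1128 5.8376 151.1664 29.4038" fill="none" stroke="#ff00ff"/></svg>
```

; LightBurn 1.7.01
; GRBL device profile, absolute coords
G21
G90
G0 X73.6433 Y121.0077
M3 S829
G1 X107.3403 Y121.0077 F1272
G1 X107.3403 Y43.2284 F1272
G1 X73.6433 Y43.2284 F1272
G1 X73.6433 Y121.0077 F1272
G0 X69.0493 Y104.0739
M3 S829
G1 X83.9550 Y122.2852 F1272
G1 X104.3861 Y153.7866 F1272
G1 X125.5761 Y186.8134 F1272
G1 X142.7583 Y209.6010 F1272
G1 X151.1664 Y210.3847 F1272
M5

1 u = 1 mm; y_m = 239.7885 − y.

[1] `<path>` rectangle, #ff00ff→cut S829 F1272: (73.6433,121.0077) → (107.3403,121.0077) → (107.3403,43.2284) → (73.6433,43.2284) → (73.6433,121.0077) (closed)

[2] `<path>` cubic bezier, #ff00ff→cut S829 F1272: (69.0493,104.0739) → (83.9550,122.2852) → (104.3861,153.7866) → (125.5761,186.8134) → (142.7583,209.6010) → (151.1664,210.3847)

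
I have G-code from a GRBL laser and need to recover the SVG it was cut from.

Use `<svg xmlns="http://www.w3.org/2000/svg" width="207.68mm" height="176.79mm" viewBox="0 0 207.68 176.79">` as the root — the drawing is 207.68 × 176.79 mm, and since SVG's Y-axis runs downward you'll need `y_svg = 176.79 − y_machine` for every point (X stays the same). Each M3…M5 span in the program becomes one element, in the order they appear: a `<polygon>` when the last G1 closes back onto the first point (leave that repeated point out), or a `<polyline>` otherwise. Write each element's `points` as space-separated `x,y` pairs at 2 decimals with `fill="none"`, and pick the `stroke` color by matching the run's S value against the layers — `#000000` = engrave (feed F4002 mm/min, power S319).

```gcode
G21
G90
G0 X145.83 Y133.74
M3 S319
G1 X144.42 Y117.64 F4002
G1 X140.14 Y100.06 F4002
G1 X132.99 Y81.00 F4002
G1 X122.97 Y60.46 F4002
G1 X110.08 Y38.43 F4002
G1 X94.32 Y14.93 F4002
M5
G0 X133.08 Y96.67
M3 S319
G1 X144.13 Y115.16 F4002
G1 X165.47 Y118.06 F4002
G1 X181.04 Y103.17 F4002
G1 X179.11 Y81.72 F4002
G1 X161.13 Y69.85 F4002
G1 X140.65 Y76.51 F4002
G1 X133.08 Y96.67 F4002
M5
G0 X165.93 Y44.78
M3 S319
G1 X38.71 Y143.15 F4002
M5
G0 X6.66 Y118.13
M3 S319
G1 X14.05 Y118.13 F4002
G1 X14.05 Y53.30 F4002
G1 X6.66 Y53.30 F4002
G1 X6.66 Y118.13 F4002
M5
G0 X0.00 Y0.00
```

<svg xmlns="http://www.w3.org/2000/svg" width="207.68mm" height="176.79mm" viewBox="0 0 207.68 176.79">
  <polyline points="145.83,43.05 144.42,59.15 140.14,76.73 132.99,95.79 122.97,116.33 110.08,138.36 94.32,161.86" fill="none" stroke="#000000"/>
  <polygon points="133.08,80.12 144.13,61.63 165.47,58.73 181.04,73.62 179.11,95.07 161.13,106.94 140.65,100.28" fill="none" stroke="#000000"/>
  <polyline points="165.93,132.01 38.71,33.64" fill="none" stroke="#000000"/>
  <polygon points="6.66,58.66 14.05,58.66 14.05,123.49 6.66,123.49" fill="none" stroke="#000000"/>
</svg>

Each laser-on run becomes one SVG element. Flip Y back into SVG space with y_svg = 176.79 − y_machine. Every run uses S319, so all elements get stroke `#000000` (engrave).

Run 1: The run is open, so emit a `<polyline>` with points (Y-flipped): 145.83,43.05 144.42,59.15 140.14,76.73 132.99,95.79 122.97,116.33 110.08,138.36 94.32,161.86.

Run 2: The run returns to its start, so emit a `<polygon>` with points (Y-flipped): 133.08,80.12 144.13,61.63 165.47,58.73 181.04,73.62 179.11,95.07 161.13,106.94 140.65,100.28.

Run 3: The run is open, so emit a `<polyline>` with points (Y-flipped): 165.93,132.01 38.71,33.64.

Run 4: The run returns to its start, so emit a `<polygon>` with points (Y-flipped): 6.66,58.66 14.05,58.66 14.05,123.49 6.66,123.49.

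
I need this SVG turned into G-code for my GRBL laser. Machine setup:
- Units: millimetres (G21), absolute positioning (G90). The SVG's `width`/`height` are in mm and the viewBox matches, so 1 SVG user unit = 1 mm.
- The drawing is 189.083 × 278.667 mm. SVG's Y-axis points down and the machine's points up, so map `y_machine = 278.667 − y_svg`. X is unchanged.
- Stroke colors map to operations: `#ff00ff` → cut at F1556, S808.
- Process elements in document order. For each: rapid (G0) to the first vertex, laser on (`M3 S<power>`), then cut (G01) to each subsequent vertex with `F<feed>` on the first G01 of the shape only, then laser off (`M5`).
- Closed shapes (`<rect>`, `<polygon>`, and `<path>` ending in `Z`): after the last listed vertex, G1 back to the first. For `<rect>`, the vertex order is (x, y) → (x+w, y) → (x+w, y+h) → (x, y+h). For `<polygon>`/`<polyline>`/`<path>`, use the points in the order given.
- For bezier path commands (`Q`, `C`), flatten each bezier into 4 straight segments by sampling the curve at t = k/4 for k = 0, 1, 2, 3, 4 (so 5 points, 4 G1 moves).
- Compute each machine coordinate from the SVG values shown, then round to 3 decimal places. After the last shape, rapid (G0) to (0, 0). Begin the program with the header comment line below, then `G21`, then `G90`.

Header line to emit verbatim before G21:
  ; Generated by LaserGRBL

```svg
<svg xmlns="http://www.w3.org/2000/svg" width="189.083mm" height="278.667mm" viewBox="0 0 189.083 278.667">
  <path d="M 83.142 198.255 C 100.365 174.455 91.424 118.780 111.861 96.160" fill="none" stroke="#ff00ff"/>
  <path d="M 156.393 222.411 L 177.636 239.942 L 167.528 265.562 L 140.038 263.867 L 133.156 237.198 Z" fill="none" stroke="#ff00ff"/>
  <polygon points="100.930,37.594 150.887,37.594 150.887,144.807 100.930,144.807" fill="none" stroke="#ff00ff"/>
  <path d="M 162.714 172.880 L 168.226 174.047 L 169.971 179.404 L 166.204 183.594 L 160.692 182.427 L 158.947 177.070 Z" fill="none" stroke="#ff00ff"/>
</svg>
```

Since the viewBox matches the mm dimensions, user units are millimetres directly. The only transform is the Y-flip y_m = 278.667 − y_svg.

Shape 1 is a cubic bezier drawn with `<path>`. Its stroke #ff00ff means cut at S808, F1556. After flipping Y the toolpath is (83.142,80.412) → (92.021,103.224) → (96.296,131.902) → (101.174,160.359) → (111.861,182.507).

Shape 2 is a regular polygon drawn with `<path>`. Its stroke #ff00ff means cut at S808, F1556. After flipping Y the toolpath is (156.393,56.256) → (177.636,38.725) → (167.528,13.105) → (140.038,14.800) → (133.156,41.469) → (156.393,56.256), returning to the start.

Shape 3 is a rectangle drawn with `<polygon>`. Its stroke #ff00ff means cut at S808, F1556. After flipping Y the toolpath is (100.930,241.073) → (150.887,241.073) → (150.887,133.860) → (100.930,133.860) → (100.930,241.073), returning to the start.

Shape 4 is a regular polygon drawn with `<path>`. Its stroke #ff00ff means cut at S808, F1556. After flipping Y the toolpath is (162.714,105.787) → (168.226,104.620) → (169.971,99.263) → (166.204,95.073) → (160.692,96.240) → (158.947,101.597) → (162.714,105.787), returning to the start.

; Generated by LaserGRBL
G21
G90
G0 X83.142 Y80.412
M3 S808
G01 X92.021 Y103.224 F1556
G01 X96.296 Y131.902
G01 X101.174 Y160.359
G01 X111.861 Y182.507
M5
G0 X156.393 Y56.256
M3 S808
G01 X177.636 Y38.725 F1556
G01 X167.528 Y13.105
G01 X140.038 Y14.800
G01 X133.156 Y41.469
G01 X156.393 Y56.256
M5
G0 X100.930 Y241.073
M3 S808
G01 X150.887 Y241.073 F1556
G01 X150.887 Y133.860
G01 X100.930 Y133.860
G01 X100.930 Y241.073
M5
G0 X162.714 Y105.787
M3 S808
G01 X168.226 Y104.620 F1556
G01 X169.971 Y99.263
G01 X166.204 Y95.073
G01 X160.692 Y96.240
G01 X158.947 Y101.597
G01 X162.714 Y105.787
M5
G0 X0.000 Y0.000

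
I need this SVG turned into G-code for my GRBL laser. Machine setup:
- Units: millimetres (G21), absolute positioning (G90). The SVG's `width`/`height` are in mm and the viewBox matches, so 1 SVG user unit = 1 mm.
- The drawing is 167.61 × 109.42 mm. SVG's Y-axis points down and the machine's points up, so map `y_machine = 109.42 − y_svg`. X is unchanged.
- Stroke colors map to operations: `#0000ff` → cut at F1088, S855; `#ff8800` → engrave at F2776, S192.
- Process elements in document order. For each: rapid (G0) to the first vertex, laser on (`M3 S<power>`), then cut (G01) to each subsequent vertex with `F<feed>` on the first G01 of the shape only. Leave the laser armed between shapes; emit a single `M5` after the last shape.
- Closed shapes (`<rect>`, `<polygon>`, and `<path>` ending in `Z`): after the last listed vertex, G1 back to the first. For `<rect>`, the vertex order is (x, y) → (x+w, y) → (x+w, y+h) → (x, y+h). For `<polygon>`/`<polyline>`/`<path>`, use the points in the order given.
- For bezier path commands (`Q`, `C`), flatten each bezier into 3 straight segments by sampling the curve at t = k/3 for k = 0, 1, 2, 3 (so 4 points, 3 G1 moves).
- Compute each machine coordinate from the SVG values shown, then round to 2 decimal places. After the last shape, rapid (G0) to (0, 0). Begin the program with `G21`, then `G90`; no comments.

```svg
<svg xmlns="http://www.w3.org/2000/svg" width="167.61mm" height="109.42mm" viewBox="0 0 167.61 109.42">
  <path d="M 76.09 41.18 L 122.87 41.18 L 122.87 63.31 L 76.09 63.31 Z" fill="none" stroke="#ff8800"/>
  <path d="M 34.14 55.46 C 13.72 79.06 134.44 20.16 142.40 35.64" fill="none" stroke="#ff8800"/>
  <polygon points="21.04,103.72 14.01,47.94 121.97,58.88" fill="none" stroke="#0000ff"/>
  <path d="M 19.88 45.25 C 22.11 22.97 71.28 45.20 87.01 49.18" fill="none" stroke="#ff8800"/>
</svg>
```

G21
G90
G0 X76.09 Y68.24
M3 S192
G01 X122.87 Y68.24 F2776
G01 X122.87 Y46.11
G01 X76.09 Y46.11
G01 X76.09 Y68.24
G0 X34.14 Y53.96
M3 S192
G01 X51.36 Y52.05 F2776
G01 X106.26 Y70.28
G01 X142.40 Y73.78
G0 X21.04 Y5.70
M3 S855
G01 X14.01 Y61.48 F1088
G01 X121.97 Y50.54
G01 X21.04 Y5.70
G0 X19.88 Y64.17
M3 S192
G01 X34.78 Y73.94 F2776
G01 X63.11 Y67.98
G01 X87.01 Y60.24
M5
G0 X0.00 Y0.00

1 u = 1 mm; y_m = 109.42 − y.

[1] `<path>` rectangle, #ff8800→engrave S192 F2776: (76.09,68.24) → (122.87,68.24) → (122.87,46.11) → (76.09,46.11) → (76.09,68.24) (closed)

[2] `<path>` cubic bezier, #ff8800→engrave S192 F2776: (34.14,53.96) → (51.36,52.05) → (106.26,70.28) → (142.40,73.78)

[3] `<polygon>` closed polygon, #0000ff→cut S855 F1088: (21.04,5.70) → (14.01,61.48) → (121.97,50.54) → (21.04,5.70) (closed)

[4] `<path>` cubic bezier, #ff8800→engrave S192 F2776: (19.88,64.17) → (34.78,73.94) → (63.11,67.98) → (87.01,60.24)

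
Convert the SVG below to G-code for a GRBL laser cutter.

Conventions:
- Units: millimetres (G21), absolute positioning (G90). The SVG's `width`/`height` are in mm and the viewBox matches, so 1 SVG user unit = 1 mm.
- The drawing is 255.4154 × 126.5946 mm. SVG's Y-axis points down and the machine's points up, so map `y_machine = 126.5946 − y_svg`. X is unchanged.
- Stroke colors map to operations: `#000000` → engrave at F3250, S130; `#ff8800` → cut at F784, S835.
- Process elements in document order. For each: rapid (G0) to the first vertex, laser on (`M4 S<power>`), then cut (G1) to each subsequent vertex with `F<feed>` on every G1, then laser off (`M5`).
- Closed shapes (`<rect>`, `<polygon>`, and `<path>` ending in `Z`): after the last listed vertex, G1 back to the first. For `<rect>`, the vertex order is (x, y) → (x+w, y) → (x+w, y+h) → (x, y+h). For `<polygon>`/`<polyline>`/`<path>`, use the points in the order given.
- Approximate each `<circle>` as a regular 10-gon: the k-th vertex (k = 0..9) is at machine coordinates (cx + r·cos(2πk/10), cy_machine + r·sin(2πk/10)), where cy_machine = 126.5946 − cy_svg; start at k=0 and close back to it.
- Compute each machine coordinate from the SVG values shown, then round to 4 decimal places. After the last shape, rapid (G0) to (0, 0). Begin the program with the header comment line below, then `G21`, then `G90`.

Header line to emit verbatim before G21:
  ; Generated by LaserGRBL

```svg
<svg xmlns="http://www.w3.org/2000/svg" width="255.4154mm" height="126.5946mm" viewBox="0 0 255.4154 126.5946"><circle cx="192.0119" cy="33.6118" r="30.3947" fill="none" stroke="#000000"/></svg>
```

; Generated by LaserGRBL
G21
G90
G0 X222.4066 Y92.9828
M4 S130
G1 X216.6017 Y110.8484 F3250
G1 X201.4044 Y121.8899 F3250
G1 X182.6194 Y121.8899 F3250
G1 X167.4221 Y110.8484 F3250
G1 X161.6172 Y92.9828 F3250
G1 X167.4221 Y75.1172 F3250
G1 X182.6194 Y64.0757 F3250
G1 X201.4044 Y64.0757 F3250
G1 X216.6017 Y75.1172 F3250
G1 X222.4066 Y92.9828 F3250
M5
G0 X0.0000 Y0.0000

viewBox `0 0 255.4154 126.5946` with mm width/height → 1 unit = 1 mm. Flip: y_m = 126.5946 − y_svg.

**Shape 1** — `<circle>` circle, stroke `#000000` → engrave (S130, F3250). Machine vertices: (222.4066,92.9828) → (216.6017,110.8484) → (201.4044,121.8899) → (182.6194,121.8899) → (167.4221,110.8484) → (161.6172,92.9828) → (167.4221,75.1172) → (182.6194,64.0757) → (201.4044,64.0757) → (216.6017,75.1172) → (222.4066,92.9828). Closed: final G1 returns to the first vertex.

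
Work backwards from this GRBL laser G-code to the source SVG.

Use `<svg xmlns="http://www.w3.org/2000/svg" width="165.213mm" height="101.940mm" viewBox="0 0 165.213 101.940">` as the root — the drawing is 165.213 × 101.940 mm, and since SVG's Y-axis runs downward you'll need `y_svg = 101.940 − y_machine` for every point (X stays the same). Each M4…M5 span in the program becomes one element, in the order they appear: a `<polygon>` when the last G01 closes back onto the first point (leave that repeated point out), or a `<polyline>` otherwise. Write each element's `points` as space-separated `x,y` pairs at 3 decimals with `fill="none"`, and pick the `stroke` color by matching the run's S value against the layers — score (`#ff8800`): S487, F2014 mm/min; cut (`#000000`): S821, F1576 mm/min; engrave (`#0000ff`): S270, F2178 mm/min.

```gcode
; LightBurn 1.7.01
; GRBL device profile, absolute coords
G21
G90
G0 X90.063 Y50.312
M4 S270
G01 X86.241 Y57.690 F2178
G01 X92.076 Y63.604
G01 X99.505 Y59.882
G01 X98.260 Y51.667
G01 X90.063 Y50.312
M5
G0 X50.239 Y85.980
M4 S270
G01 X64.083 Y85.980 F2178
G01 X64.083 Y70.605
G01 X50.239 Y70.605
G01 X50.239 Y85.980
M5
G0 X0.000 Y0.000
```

<svg xmlns="http://www.w3.org/2000/svg" width="165.213mm" height="101.940mm" viewBox="0 0 165.213 101.940">
  <polygon points="90.063,51.628 86.241,44.250 92.076,38.336 99.505,42.058 98.260,50.273" fill="none" stroke="#0000ff"/>
  <polygon points="50.239,15.960 64.083,15.960 64.083,31.335 50.239,31.335" fill="none" stroke="#0000ff"/>
</svg>

y_svg = 101.940 − y_m. Every run uses S270, so all elements get stroke `#0000ff` (engrave).

[1] closed run; points: 90.063,51.628 86.241,44.250 92.076,38.336 99.505,42.058 98.260,50.273

[2] closed run; points: 50.239,15.960 64.083,15.960 64.083,31.335 50.239,31.335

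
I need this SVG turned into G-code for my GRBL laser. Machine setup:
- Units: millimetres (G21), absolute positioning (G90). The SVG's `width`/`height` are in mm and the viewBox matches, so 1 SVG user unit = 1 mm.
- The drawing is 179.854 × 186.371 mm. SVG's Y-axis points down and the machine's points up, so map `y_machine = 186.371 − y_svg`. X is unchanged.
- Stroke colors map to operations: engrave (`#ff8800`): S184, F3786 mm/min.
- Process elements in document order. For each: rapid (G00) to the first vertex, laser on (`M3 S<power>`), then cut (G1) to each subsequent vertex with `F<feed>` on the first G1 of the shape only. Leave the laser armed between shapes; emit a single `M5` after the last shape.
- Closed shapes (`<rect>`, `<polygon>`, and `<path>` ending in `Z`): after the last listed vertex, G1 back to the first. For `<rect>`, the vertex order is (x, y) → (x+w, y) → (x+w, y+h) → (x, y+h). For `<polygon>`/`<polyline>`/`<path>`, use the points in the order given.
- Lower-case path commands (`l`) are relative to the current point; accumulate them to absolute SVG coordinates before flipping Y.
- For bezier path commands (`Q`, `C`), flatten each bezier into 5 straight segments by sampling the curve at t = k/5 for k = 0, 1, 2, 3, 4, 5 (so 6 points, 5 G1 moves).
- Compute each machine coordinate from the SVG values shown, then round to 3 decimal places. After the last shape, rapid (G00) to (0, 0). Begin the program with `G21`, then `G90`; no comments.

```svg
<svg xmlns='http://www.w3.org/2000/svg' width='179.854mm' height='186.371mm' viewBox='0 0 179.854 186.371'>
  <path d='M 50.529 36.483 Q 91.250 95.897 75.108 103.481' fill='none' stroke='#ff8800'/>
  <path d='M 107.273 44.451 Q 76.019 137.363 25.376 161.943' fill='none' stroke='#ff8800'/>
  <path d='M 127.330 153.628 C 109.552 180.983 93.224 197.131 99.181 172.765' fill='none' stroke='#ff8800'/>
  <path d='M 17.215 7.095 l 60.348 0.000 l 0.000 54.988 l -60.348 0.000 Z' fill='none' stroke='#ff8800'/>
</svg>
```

Since the viewBox matches the mm dimensions, user units are millimetres directly. The only transform is the Y-flip y_m = 186.371 − y_svg.

Shape 1 is a quadratic bezier drawn with `<path>`. Its stroke #ff8800 means engrave at S184, F3786. After flipping Y the toolpath is (50.529,149.888) → (64.543,128.196) → (74.008,110.650) → (78.924,97.250) → (79.290,87.997) → (75.108,82.890).

Shape 2 is a quadratic bezier drawn with `<path>`. Its stroke #ff8800 means engrave at S184, F3786. After flipping Y the toolpath is (107.273,141.920) → (93.996,107.488) → (79.168,78.524) → (62.788,55.025) → (44.858,36.993) → (25.376,24.428).

Shape 3 is a cubic bezier drawn with `<path>`. Its stroke #ff8800 means engrave at S184, F3786. After flipping Y the toolpath is (127.330,32.743) → (117.004,17.909) → (108.026,7.172) → (101.396,1.938) → (98.114,3.614) → (99.181,13.606).

Shape 4 is a rectangle drawn with `<path>`. Its stroke #ff8800 means engrave at S184, F3786. After flipping Y the toolpath is (17.215,179.276) → (77.563,179.276) → (77.563,124.288) → (17.215,124.288) → (17.215,179.276), returning to the start.

G21
G90
G00 X50.529 Y149.888
M3 S184
G1 X64.543 Y128.196 F3786
G1 X74.008 Y110.650
G1 X78.924 Y97.250
G1 X79.290 Y87.997
G1 X75.108 Y82.890
G00 X107.273 Y141.920
M3 S184
G1 X93.996 Y107.488 F3786
G1 X79.168 Y78.524
G1 X62.788 Y55.025
G1 X44.858 Y36.993
G1 X25.376 Y24.428
G00 X127.330 Y32.743
M3 S184
G1 X117.004 Y17.909 F3786
G1 X108.026 Y7.172
G1 X101.396 Y1.938
G1 X98.114 Y3.614
G1 X99.181 Y13.606
G00 X17.215 Y179.276
M3 S184
G1 X77.563 Y179.276 F3786
G1 X77.563 Y124.288
G1 X17.215 Y124.288
G1 X17.215 Y179.276
M5
G00 X0.000 Y0.000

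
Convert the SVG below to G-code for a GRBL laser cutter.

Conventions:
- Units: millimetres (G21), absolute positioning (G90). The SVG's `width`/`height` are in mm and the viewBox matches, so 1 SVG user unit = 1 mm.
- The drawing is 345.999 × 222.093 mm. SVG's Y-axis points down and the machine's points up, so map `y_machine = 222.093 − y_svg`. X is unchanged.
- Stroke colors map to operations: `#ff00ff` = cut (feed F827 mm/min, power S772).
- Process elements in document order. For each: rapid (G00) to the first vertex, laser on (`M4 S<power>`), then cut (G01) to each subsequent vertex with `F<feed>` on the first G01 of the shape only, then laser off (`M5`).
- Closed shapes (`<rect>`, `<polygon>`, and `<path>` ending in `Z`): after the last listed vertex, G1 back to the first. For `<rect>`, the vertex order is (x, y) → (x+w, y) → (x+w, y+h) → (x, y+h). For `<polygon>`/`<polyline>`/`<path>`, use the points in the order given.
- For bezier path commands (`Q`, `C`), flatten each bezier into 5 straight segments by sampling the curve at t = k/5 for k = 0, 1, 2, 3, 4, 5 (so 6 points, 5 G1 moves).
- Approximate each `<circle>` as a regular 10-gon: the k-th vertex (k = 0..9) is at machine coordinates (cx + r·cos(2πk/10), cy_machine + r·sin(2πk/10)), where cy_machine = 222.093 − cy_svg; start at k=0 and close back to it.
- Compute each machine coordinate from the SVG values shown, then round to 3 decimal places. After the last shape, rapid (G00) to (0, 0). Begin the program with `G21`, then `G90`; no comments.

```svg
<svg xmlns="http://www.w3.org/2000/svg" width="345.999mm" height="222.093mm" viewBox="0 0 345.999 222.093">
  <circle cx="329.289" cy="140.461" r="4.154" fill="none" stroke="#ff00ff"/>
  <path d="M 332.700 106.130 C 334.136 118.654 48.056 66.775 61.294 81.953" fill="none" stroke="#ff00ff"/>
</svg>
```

1 u = 1 mm; y_m = 222.093 − y.

[1] `<circle>` circle, #ff00ff→cut S772 F827: (333.443,81.632) → (332.650,84.074) → (330.573,85.583) → (328.005,85.583) → (325.928,84.074) → (325.135,81.632) → (325.928,79.190) → (328.005,77.681) → (330.573,77.681) → (332.650,79.190) → (333.443,81.632) (closed)

[2] `<path>` cubic bezier, #ff00ff→cut S772 F827: (332.700,115.963) → (303.754,115.125) → (233.973,123.434) → (151.524,134.580) → (84.575,142.252) → (61.294,140.140)

G21
G90
G00 X333.443 Y81.632
M4 S772
G01 X332.650 Y84.074 F827
G01 X330.573 Y85.583
G01 X328.005 Y85.583
G01 X325.928 Y84.074
G01 X325.135 Y81.632
G01 X325.928 Y79.190
G01 X328.005 Y77.681
G01 X330.573 Y77.681
G01 X332.650 Y79.190
G01 X333.443 Y81.632
M5
G00 X332.700 Y115.963
M4 S772
G01 X303.754 Y115.125 F827
G01 X233.973 Y123.434
G01 X151.524 Y134.580
G01 X84.575 Y142.252
G01 X61.294 Y140.140
M5
G00 X0.000 Y0.000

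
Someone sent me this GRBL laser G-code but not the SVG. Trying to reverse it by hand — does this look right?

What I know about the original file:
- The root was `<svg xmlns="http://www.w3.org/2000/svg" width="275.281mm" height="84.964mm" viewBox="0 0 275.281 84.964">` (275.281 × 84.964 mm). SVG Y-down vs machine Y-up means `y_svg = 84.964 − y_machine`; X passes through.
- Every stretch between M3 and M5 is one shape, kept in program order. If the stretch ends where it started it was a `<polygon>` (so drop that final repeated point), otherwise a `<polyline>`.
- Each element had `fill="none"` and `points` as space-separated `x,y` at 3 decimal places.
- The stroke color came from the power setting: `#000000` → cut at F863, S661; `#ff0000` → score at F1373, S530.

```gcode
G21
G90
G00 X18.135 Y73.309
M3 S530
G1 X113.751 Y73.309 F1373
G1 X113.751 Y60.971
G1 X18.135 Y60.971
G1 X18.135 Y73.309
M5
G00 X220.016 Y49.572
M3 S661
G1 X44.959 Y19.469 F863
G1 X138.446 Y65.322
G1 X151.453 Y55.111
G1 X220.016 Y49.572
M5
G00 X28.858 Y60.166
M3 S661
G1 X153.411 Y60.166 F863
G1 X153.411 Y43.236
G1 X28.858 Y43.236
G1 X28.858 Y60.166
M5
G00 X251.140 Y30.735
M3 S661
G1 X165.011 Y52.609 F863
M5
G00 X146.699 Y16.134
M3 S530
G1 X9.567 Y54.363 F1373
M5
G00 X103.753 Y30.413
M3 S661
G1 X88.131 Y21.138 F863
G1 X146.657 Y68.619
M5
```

<svg xmlns="http://www.w3.org/2000/svg" width="275.281mm" height="84.964mm" viewBox="0 0 275.281 84.964">
  <polygon points="18.135,11.655 113.751,11.655 113.751,23.993 18.135,23.993" fill="none" stroke="#ff0000"/>
  <polygon points="220.016,35.392 44.959,65.495 138.446,19.642 151.453,29.853" fill="none" stroke="#000000"/>
  <polygon points="28.858,24.798 153.411,24.798 153.411,41.728 28.858,41.728" fill="none" stroke="#000000"/>
  <polyline points="251.140,54.229 165.011,32.355" fill="none" stroke="#000000"/>
  <polyline points="146.699,68.830 9.567,30.601" fill="none" stroke="#ff0000"/>
  <polyline points="103.753,54.551 88.131,63.826 146.657,16.345" fill="none" stroke="#000000"/>
</svg>

Each laser-on run becomes one SVG element. Flip Y back into SVG space with y_svg = 84.964 − y_machine.

Run 1: power S530 maps to stroke `#ff0000` (score). The run returns to its start, so emit a `<polygon>` with points (Y-flipped): 18.135,11.655 113.751,11.655 113.751,23.993 18.135,23.993.

Run 2: S661 ⇒ cut layer `#000000`. The run returns to its start, so emit a `<polygon>` with points (Y-flipped): 220.016,35.392 44.959,65.495 138.446,19.642 151.453,29.853.

Run 3: power S661 maps to stroke `#000000` (cut). The run returns to its start, so emit a `<polygon>` with points (Y-flipped): 28.858,24.798 153.411,24.798 153.411,41.728 28.858,41.728.

Run 4: the run's S661 means `#000000` (cut). The run is open, so emit a `<polyline>` with points (Y-flipped): 251.140,54.229 165.011,32.355.

Run 5: power S530 maps to stroke `#ff0000` (score). The run is open, so emit a `<polyline>` with points (Y-flipped): 146.699,68.830 9.567,30.601.

Run 6: the run's S661 means `#000000` (cut). The run is open, so emit a `<polyline>` with points (Y-flipped): 103.753,54.551 88.131,63.826 146.657,16.345.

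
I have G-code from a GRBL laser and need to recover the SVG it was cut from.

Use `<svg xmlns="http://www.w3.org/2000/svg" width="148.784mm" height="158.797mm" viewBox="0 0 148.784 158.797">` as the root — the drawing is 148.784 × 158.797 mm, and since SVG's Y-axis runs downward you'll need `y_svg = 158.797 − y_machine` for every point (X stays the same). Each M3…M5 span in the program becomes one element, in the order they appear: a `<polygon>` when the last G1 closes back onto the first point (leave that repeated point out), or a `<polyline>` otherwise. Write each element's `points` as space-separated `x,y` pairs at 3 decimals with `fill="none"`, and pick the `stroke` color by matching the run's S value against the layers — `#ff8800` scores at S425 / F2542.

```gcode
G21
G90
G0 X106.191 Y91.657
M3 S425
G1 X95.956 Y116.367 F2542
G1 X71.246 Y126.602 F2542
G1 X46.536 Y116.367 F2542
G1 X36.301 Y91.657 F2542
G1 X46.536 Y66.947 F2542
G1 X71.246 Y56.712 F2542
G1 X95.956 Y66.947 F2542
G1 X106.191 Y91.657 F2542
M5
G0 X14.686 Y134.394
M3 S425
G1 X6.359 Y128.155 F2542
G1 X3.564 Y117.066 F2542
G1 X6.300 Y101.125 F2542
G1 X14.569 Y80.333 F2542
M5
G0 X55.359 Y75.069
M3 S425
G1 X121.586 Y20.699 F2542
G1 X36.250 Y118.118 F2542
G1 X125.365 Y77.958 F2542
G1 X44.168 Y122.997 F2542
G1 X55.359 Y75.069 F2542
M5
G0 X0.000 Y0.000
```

<svg xmlns="http://www.w3.org/2000/svg" width="148.784mm" height="158.797mm" viewBox="0 0 148.784 158.797">
  <polygon points="106.191,67.140 95.956,42.430 71.246,32.195 46.536,42.430 36.301,67.140 46.536,91.850 71.246,102.085 95.956,91.850" fill="none" stroke="#ff8800"/>
  <polyline points="14.686,24.403 6.359,30.642 3.564,41.731 6.300,57.672 14.569,78.464" fill="none" stroke="#ff8800"/>
  <polygon points="55.359,83.728 121.586,138.098 36.250,40.679 125.365,80.839 44.168,35.800" fill="none" stroke="#ff8800"/>
</svg>

y_svg = 158.797 − y_m. Every run uses S425, so all elements get stroke `#ff8800` (score).

[1] closed run; points: 106.191,67.140 95.956,42.430 71.246,32.195 46.536,42.430 36.301,67.140 46.536,91.850 71.246,102.085 95.956,91.850

[2] open run; points: 14.686,24.403 6.359,30.642 3.564,41.731 6.300,57.672 14.569,78.464

[3] closed run; points: 55.359,83.728 121.586,138.098 36.250,40.679 125.365,80.839 44.168,35.800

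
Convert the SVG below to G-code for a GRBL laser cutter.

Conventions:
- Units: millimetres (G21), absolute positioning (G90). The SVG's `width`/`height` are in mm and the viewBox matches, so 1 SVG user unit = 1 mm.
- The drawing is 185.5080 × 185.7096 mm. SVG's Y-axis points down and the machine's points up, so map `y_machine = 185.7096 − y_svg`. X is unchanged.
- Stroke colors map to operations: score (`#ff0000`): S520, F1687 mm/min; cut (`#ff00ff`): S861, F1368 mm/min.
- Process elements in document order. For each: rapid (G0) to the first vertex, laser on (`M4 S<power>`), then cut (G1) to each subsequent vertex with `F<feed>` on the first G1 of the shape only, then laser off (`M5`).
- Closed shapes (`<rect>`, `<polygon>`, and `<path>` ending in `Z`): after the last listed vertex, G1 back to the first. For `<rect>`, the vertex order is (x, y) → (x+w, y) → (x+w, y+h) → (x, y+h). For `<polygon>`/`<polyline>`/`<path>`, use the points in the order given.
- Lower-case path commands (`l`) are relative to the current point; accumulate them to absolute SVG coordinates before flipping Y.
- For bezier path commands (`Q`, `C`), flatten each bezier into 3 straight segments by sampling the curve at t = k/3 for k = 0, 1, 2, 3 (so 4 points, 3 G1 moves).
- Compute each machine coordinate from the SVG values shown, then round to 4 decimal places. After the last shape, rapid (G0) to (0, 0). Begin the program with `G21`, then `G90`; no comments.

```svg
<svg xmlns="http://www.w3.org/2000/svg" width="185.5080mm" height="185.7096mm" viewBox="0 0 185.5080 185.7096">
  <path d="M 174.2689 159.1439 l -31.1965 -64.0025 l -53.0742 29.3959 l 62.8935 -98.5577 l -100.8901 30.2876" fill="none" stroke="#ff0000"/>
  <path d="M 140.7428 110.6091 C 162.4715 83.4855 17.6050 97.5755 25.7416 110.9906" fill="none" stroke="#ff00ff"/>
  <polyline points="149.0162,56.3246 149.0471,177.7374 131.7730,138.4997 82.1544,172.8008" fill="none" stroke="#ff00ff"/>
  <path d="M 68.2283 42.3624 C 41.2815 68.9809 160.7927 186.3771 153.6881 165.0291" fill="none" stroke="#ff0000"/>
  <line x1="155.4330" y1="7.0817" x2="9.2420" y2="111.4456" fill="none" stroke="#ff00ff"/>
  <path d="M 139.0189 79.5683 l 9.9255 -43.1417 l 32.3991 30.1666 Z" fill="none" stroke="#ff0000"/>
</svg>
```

1 u = 1 mm; y_m = 185.7096 − y.

[1] `<path>` open polyline, #ff0000→score S520 F1687: (174.2689,26.5657) → (143.0724,90.5682) → (89.9982,61.1723) → (152.8917,159.7300) → (52.0016,129.4424)

[2] `<path>` cubic bezier, #ff00ff→cut S861 F1368: (140.7428,75.1005) → (118.7767,90.0377) → (56.7691,86.8076) → (25.7416,74.7190)

[3] `<polyline>` open polyline, #ff00ff→cut S861 F1368: (149.0162,129.3850) → (149.0471,7.9722) → (131.7730,47.2099) → (82.1544,12.9088)

[4] `<path>` cubic bezier, #ff0000→score S520 F1687: (68.2283,143.3472) → (79.9870,94.9703) → (128.7013,37.0798) → (153.6881,20.6805)

[5] `<line>` line segment, #ff00ff→cut S861 F1368: (155.4330,178.6279) → (9.2420,74.2640)

[6] `<path>` regular polygon, #ff0000→score S520 F1687: (139.0189,106.1413) → (148.9444,149.2830) → (181.3435,119.1164) → (139.0189,106.1413) (closed)

G21
G90
G0 X174.2689 Y26.5657
M4 S520
G1 X143.0724 Y90.5682 F1687
G1 X89.9982 Y61.1723
G1 X152.8917 Y159.7300
G1 X52.0016 Y129.4424
M5
G0 X140.7428 Y75.1005
M4 S861
G1 X118.7767 Y90.0377 F1368
G1 X56.7691 Y86.8076
G1 X25.7416 Y74.7190
M5
G0 X149.0162 Y129.3850
M4 S861
G1 X149.0471 Y7.9722 F1368
G1 X131.7730 Y47.2099
G1 X82.1544 Y12.9088
M5
G0 X68.2283 Y143.3472
M4 S520
G1 X79.9870 Y94.9703 F1687
G1 X128.7013 Y37.0798
G1 X153.6881 Y20.6805
M5
G0 X155.4330 Y178.6279
M4 S861
G1 X9.2420 Y74.2640 F1368
M5
G0 X139.0189 Y106.1413
M4 S520
G1 X148.9444 Y149.2830 F1687
G1 X181.3435 Y119.1164
G1 X139.0189 Y106.1413
M5
G0 X0.0000 Y0.0000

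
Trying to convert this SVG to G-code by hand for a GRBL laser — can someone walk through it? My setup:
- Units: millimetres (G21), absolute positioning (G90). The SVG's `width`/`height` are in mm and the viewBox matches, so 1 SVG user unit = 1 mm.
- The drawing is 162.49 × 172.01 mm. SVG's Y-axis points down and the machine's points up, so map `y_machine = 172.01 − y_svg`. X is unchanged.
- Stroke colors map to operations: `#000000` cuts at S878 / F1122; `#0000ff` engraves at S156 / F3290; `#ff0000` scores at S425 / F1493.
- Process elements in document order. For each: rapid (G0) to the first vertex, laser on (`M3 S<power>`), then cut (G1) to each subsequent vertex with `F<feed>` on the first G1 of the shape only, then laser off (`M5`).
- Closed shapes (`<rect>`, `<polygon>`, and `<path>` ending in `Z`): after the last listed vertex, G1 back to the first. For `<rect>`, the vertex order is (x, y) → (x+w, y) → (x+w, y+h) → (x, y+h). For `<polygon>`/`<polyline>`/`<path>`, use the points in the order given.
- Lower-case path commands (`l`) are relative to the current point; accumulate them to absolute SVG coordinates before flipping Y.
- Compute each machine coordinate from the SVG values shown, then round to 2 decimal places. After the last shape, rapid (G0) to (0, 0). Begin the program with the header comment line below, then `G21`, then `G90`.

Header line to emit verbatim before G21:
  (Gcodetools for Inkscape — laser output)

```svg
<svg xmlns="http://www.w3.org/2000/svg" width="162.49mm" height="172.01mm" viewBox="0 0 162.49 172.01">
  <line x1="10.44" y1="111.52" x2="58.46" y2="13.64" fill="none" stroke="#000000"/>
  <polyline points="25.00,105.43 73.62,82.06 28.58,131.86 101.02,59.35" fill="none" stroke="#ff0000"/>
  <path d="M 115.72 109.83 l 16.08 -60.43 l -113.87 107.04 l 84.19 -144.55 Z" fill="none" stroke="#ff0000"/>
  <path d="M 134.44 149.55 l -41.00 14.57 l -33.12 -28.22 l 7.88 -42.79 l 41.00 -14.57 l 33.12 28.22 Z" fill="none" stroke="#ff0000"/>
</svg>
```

1 u = 1 mm; y_m = 172.01 − y.

[1] `<line>` line segment, #000000→cut S878 F1122: (10.44,60.49) → (58.46,158.37)

[2] `<polyline>` open polyline, #ff0000→score S425 F1493: (25.00,66.58) → (73.62,89.95) → (28.58,40.15) → (101.02,112.66)

[3] `<path>` closed polygon, #ff0000→score S425 F1493: (115.72,62.18) → (131.80,122.61) → (17.93,15.57) → (102.12,160.12) → (115.72,62.18) (closed)

[4] `<path>` regular polygon, #ff0000→score S425 F1493: (134.44,22.46) → (93.44,7.89) → (60.32,36.11) → (68.20,78.90) → (109.20,93.47) → (142.32,65.25) → (134.44,22.46) (closed)

(Gcodetools for Inkscape — laser output)
G21
G90
G0 X10.44 Y60.49
M3 S878
G1 X58.46 Y158.37 F1122
M5
G0 X25.00 Y66.58
M3 S425
G1 X73.62 Y89.95 F1493
G1 X28.58 Y40.15
G1 X101.02 Y112.66
M5
G0 X115.72 Y62.18
M3 S425
G1 X131.80 Y122.61 F1493
G1 X17.93 Y15.57
G1 X102.12 Y160.12
G1 X115.72 Y62.18
M5
G0 X134.44 Y22.46
M3 S425
G1 X93.44 Y7.89 F1493
G1 X60.32 Y36.11
G1 X68.20 Y78.90
G1 X109.20 Y93.47
G1 X142.32 Y65.25
G1 X134.44 Y22.46
M5
G0 X0.00 Y0.00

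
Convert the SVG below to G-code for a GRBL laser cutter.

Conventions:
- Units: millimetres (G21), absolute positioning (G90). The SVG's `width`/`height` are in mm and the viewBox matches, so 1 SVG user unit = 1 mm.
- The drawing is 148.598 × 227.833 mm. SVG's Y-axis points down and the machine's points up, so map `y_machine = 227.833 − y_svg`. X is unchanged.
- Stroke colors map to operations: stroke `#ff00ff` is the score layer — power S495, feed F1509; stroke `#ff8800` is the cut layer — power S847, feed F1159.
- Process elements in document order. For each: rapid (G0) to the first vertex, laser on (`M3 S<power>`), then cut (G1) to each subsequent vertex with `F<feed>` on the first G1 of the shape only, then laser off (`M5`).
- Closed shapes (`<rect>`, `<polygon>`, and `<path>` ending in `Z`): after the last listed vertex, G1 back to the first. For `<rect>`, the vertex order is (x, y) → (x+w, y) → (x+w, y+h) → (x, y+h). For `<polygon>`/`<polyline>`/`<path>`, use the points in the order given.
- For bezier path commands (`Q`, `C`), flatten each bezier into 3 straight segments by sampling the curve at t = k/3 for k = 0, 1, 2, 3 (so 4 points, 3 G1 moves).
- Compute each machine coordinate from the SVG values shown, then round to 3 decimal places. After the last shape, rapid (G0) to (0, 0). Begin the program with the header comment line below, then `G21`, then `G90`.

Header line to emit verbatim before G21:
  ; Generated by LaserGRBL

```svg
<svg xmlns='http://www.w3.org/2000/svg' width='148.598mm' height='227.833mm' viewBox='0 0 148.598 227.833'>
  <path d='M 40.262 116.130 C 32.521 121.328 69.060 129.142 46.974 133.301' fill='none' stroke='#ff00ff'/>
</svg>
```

; Generated by LaserGRBL
G21
G90
G0 X40.262 Y111.703
M3 S495
G1 X43.470 Y105.865 F1509
G1 X53.330 Y99.677
G1 X46.974 Y94.532
M5
G0 X0.000 Y0.000

Since the viewBox matches the mm dimensions, user units are millimetres directly. The only transform is the Y-flip y_m = 227.833 − y_svg.

Shape 1 is a cubic bezier drawn with `<path>`. Its stroke #ff00ff means score at S495, F1509. After flipping Y the toolpath is (40.262,111.703) → (43.470,105.865) → (53.330,99.677) → (46.974,94.532).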